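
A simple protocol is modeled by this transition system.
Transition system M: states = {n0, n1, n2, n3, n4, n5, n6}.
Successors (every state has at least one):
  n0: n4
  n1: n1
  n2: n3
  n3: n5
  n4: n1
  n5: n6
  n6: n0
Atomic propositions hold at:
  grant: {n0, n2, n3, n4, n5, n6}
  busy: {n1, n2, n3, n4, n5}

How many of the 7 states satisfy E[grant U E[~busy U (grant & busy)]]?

Sat(~busy) = {n0, n6}
Sat(grant & busy) = {n2, n3, n4, n5}
E[~busy U (grant & busy)]: least fixpoint, start Z0 = Sat((grant & busy)) = {n2, n3, n4, n5}, add states in Sat(~busy) with some successor in Z. Z1 = {n0, n2, n3, n4, n5}; Z2 = {n0, n2, n3, n4, n5, n6}; fixed.
Sat(E[~busy U (grant & busy)]) = {n0, n2, n3, n4, n5, n6}
E[grant U E[~busy U (grant & busy)]]: least fixpoint, start Z0 = Sat(E[~busy U (grant & busy)]) = {n0, n2, n3, n4, n5, n6}, add states in Sat(grant) with some successor in Z. Already a fixed point.
Sat(E[grant U E[~busy U (grant & busy)]]) = {n0, n2, n3, n4, n5, n6}
|Sat(E[grant U E[~busy U (grant & busy)]])| = |{n0, n2, n3, n4, n5, n6}| = 6.

6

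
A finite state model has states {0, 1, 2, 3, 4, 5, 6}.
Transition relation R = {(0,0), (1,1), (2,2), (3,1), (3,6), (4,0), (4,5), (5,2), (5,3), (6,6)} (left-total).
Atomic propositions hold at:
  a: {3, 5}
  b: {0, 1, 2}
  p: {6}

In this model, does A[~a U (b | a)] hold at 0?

Sat(~a) = {0, 1, 2, 4, 6}
Sat(b | a) = {0, 1, 2, 3, 5}
A[~a U (b | a)]: least fixpoint, start Z0 = Sat((b | a)) = {0, 1, 2, 3, 5}, add states in Sat(~a) with every successor in Z. Z1 = {0, 1, 2, 3, 4, 5}; fixed.
Sat(A[~a U (b | a)]) = {0, 1, 2, 3, 4, 5}
0 ∈ Sat(A[~a U (b | a)]) = {0, 1, 2, 3, 4, 5}, so the formula holds at 0.

Yes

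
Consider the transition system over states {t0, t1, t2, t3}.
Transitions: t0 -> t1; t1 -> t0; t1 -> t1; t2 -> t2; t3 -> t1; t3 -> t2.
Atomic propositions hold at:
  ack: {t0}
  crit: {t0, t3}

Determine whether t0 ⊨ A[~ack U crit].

Yes

Sat(~ack) = {t1, t2, t3}
A[~ack U crit]: least fixpoint, start Z0 = Sat(crit) = {t0, t3}, add states in Sat(~ack) with every successor in Z. Already a fixed point.
Sat(A[~ack U crit]) = {t0, t3}
t0 ∈ Sat(A[~ack U crit]) = {t0, t3}, so the formula holds at t0.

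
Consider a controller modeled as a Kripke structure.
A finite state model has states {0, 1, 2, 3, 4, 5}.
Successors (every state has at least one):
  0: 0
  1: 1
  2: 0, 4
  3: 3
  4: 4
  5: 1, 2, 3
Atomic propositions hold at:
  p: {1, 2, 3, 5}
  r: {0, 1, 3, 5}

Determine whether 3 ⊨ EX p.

Sat(EX p) = {s : some successor in {1, 2, 3, 5}} = {1, 3, 5}
3 ∈ Sat(EX p) = {1, 3, 5}, so the formula holds at 3.

Yes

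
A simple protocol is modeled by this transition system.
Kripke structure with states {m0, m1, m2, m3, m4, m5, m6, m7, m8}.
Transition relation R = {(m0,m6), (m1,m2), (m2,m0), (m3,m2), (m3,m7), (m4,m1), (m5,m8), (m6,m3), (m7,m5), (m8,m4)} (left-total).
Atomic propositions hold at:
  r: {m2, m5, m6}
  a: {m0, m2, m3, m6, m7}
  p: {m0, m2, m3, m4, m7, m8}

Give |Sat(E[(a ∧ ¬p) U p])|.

7

Sat(¬p) = {m1, m5, m6}
Sat(a ∧ ¬p) = {m6}
E[(a ∧ ¬p) U p]: least fixpoint, start Z0 = Sat(p) = {m0, m2, m3, m4, m7, m8}, add states in Sat(a ∧ ¬p) with some successor in Z. Z1 = {m0, m2, m3, m4, m6, m7, m8}; fixed.
Sat(E[(a ∧ ¬p) U p]) = {m0, m2, m3, m4, m6, m7, m8}
|Sat(E[(a ∧ ¬p) U p])| = |{m0, m2, m3, m4, m6, m7, m8}| = 7.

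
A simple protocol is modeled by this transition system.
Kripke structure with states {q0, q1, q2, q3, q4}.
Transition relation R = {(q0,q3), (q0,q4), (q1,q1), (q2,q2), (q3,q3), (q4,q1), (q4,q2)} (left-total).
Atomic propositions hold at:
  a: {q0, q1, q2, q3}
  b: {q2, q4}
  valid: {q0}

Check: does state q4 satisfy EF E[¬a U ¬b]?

Sat(¬a) = {q4}
Sat(¬b) = {q0, q1, q3}
E[¬a U ¬b]: least fixpoint, start Z0 = Sat(¬b) = {q0, q1, q3}, add states in Sat(¬a) with some successor in Z. Z1 = {q0, q1, q3, q4}; fixed.
Sat(E[¬a U ¬b]) = {q0, q1, q3, q4}
EF E[¬a U ¬b]: least fixpoint, start Z0 = {q0, q1, q3, q4}, add states with some successor in Z. Already a fixed point.
Sat(EF E[¬a U ¬b]) = {q0, q1, q3, q4}
q4 ∈ Sat(EF E[¬a U ¬b]) = {q0, q1, q3, q4}, so the formula holds at q4.

Yes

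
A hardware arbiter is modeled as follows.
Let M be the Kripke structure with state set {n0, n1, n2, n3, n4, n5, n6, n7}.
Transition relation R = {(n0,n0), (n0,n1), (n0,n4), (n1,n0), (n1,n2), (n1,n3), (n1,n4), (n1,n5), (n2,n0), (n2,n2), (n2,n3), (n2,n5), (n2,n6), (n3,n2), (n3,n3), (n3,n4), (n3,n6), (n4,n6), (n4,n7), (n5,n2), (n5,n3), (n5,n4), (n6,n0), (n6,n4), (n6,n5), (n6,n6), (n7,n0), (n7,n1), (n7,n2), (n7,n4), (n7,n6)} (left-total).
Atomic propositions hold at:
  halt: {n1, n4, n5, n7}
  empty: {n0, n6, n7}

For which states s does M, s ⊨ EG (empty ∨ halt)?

{n0, n1, n4, n5, n6, n7}

Sat(empty ∨ halt) = {n0, n1, n4, n5, n6, n7}
EG (empty ∨ halt): greatest fixpoint, start Z0 = {n0, n1, n4, n5, n6, n7}, keep only states in Sat with some successor in Z. Already a fixed point.
Sat(EG (empty ∨ halt)) = {n0, n1, n4, n5, n6, n7}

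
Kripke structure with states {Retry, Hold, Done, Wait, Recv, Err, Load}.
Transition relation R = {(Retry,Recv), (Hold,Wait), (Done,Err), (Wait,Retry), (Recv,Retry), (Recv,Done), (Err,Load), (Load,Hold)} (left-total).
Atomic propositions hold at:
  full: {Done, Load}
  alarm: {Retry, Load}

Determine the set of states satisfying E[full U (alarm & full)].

Sat(alarm & full) = {Load}
E[full U (alarm & full)]: least fixpoint, start Z0 = Sat((alarm & full)) = {Load}, add states in Sat(full) with some successor in Z. Already a fixed point.
Sat(E[full U (alarm & full)]) = {Load}

{Load}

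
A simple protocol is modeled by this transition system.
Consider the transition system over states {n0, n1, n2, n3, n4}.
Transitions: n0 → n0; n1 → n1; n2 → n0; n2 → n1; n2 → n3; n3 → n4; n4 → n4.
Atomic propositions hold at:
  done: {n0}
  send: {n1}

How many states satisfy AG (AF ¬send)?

Sat(¬send) = {n0, n2, n3, n4}
AF ¬send: least fixpoint, start Z0 = {n0, n2, n3, n4}, add states with every successor in Z. Already a fixed point.
Sat(AF ¬send) = {n0, n2, n3, n4}
AG (AF ¬send): greatest fixpoint, start Z0 = {n0, n2, n3, n4}, keep only states in Sat with every successor in Z. Z1 = {n0, n3, n4}; fixed.
Sat(AG (AF ¬send)) = {n0, n3, n4}
|Sat(AG (AF ¬send))| = |{n0, n3, n4}| = 3.

3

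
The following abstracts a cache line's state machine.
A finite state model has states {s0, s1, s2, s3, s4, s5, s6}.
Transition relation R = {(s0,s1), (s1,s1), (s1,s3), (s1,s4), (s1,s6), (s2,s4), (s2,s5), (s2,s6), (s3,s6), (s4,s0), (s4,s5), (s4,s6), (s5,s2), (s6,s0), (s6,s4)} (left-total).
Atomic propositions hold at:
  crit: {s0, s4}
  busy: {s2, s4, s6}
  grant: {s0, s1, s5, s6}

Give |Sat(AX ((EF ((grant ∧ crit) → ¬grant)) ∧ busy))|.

2

Sat(grant ∧ crit) = {s0}
Sat(¬grant) = {s2, s3, s4}
Sat((grant ∧ crit) → ¬grant) = {s1, s2, s3, s4, s5, s6}
EF ((grant ∧ crit) → ¬grant): least fixpoint, start Z0 = {s1, s2, s3, s4, s5, s6}, add states with some successor in Z. Z1 = {s0, s1, s2, s3, s4, s5, s6}; fixed.
Sat(EF ((grant ∧ crit) → ¬grant)) = {s0, s1, s2, s3, s4, s5, s6}
Sat((EF ((grant ∧ crit) → ¬grant)) ∧ busy) = {s2, s4, s6}
Sat(AX ((EF ((grant ∧ crit) → ¬grant)) ∧ busy)) = {s : every successor in {s2, s4, s6}} = {s3, s5}
|Sat(AX ((EF ((grant ∧ crit) → ¬grant)) ∧ busy))| = |{s3, s5}| = 2.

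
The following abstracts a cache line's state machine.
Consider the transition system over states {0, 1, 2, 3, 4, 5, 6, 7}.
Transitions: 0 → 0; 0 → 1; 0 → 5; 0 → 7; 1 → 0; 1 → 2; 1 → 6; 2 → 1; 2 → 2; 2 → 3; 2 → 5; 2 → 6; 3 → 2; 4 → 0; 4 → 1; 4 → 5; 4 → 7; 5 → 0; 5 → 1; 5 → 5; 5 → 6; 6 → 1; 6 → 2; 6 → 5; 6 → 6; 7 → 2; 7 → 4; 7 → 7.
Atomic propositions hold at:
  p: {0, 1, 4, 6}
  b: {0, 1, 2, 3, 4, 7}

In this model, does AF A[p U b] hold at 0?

A[p U b]: least fixpoint, start Z0 = Sat(b) = {0, 1, 2, 3, 4, 7}, add states in Sat(p) with every successor in Z. Already a fixed point.
Sat(A[p U b]) = {0, 1, 2, 3, 4, 7}
AF A[p U b]: least fixpoint, start Z0 = {0, 1, 2, 3, 4, 7}, add states with every successor in Z. Already a fixed point.
Sat(AF A[p U b]) = {0, 1, 2, 3, 4, 7}
0 ∈ Sat(AF A[p U b]) = {0, 1, 2, 3, 4, 7}, so the formula holds at 0.

Yes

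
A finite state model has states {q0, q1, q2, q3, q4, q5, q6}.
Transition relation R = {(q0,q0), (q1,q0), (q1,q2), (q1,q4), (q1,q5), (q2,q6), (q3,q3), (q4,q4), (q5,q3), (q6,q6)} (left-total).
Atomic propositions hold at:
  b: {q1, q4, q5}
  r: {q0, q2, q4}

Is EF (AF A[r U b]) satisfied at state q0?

A[r U b]: least fixpoint, start Z0 = Sat(b) = {q1, q4, q5}, add states in Sat(r) with every successor in Z. Already a fixed point.
Sat(A[r U b]) = {q1, q4, q5}
AF A[r U b]: least fixpoint, start Z0 = {q1, q4, q5}, add states with every successor in Z. Already a fixed point.
Sat(AF A[r U b]) = {q1, q4, q5}
EF (AF A[r U b]): least fixpoint, start Z0 = {q1, q4, q5}, add states with some successor in Z. Already a fixed point.
Sat(EF (AF A[r U b])) = {q1, q4, q5}
q0 ∉ Sat(EF (AF A[r U b])) = {q1, q4, q5}, so the formula does not hold at q0.

No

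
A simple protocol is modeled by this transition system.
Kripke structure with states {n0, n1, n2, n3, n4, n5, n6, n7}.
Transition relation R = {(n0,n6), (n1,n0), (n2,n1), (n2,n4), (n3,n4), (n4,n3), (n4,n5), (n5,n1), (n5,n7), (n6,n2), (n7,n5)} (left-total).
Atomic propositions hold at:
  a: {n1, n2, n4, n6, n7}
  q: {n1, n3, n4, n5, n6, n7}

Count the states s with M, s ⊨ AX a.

5

Sat(AX a) = {s : every successor in {n1, n2, n4, n6, n7}} = {n0, n2, n3, n5, n6}
|Sat(AX a)| = |{n0, n2, n3, n5, n6}| = 5.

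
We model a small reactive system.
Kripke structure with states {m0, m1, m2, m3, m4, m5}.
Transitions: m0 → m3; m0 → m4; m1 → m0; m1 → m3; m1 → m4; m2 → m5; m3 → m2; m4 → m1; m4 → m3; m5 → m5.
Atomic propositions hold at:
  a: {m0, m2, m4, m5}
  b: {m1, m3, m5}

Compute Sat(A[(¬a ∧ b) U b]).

Sat(¬a) = {m1, m3}
Sat(¬a ∧ b) = {m1, m3}
A[(¬a ∧ b) U b]: least fixpoint, start Z0 = Sat(b) = {m1, m3, m5}, add states in Sat(¬a ∧ b) with every successor in Z. Already a fixed point.
Sat(A[(¬a ∧ b) U b]) = {m1, m3, m5}

{m1, m3, m5}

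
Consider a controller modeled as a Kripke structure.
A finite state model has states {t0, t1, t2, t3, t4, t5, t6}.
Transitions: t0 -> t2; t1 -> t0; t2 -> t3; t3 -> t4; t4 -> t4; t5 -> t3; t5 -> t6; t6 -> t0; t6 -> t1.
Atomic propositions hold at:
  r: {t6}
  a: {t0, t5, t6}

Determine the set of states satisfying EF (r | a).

{t0, t1, t5, t6}

Sat(r | a) = {t0, t5, t6}
EF (r | a): least fixpoint, start Z0 = {t0, t5, t6}, add states with some successor in Z. Z1 = {t0, t1, t5, t6}; fixed.
Sat(EF (r | a)) = {t0, t1, t5, t6}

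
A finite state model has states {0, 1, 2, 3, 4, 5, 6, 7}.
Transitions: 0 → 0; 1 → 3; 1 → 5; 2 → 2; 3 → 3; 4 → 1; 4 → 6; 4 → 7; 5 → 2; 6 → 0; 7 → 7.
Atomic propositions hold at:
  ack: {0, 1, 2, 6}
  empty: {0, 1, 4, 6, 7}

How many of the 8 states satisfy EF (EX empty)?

Sat(EX empty) = {s : some successor in {0, 1, 4, 6, 7}} = {0, 4, 6, 7}
EF (EX empty): least fixpoint, start Z0 = {0, 4, 6, 7}, add states with some successor in Z. Already a fixed point.
Sat(EF (EX empty)) = {0, 4, 6, 7}
|Sat(EF (EX empty))| = |{0, 4, 6, 7}| = 4.

4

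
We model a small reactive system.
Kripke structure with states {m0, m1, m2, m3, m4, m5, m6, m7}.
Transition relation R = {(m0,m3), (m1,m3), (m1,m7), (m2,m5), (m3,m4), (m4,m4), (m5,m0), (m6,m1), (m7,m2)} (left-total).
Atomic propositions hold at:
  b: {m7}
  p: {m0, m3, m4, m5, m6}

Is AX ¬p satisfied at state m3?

No

Sat(¬p) = {m1, m2, m7}
Sat(AX ¬p) = {s : every successor in {m1, m2, m7}} = {m6, m7}
m3 ∉ Sat(AX ¬p) = {m6, m7}, so the formula does not hold at m3.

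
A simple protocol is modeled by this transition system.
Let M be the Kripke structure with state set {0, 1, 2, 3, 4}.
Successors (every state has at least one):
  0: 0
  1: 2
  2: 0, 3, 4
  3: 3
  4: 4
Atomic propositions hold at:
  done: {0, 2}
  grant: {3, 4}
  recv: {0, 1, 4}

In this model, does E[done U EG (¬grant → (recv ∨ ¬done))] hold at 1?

No

Sat(¬grant) = {0, 1, 2}
Sat(¬done) = {1, 3, 4}
Sat(recv ∨ ¬done) = {0, 1, 3, 4}
Sat(¬grant → (recv ∨ ¬done)) = {0, 1, 3, 4}
EG (¬grant → (recv ∨ ¬done)): greatest fixpoint, start Z0 = {0, 1, 3, 4}, keep only states in Sat with some successor in Z. Z1 = {0, 3, 4}; fixed.
Sat(EG (¬grant → (recv ∨ ¬done))) = {0, 3, 4}
E[done U EG (¬grant → (recv ∨ ¬done))]: least fixpoint, start Z0 = Sat(EG (¬grant → (recv ∨ ¬done))) = {0, 3, 4}, add states in Sat(done) with some successor in Z. Z1 = {0, 2, 3, 4}; fixed.
Sat(E[done U EG (¬grant → (recv ∨ ¬done))]) = {0, 2, 3, 4}
1 ∉ Sat(E[done U EG (¬grant → (recv ∨ ¬done))]) = {0, 2, 3, 4}, so the formula does not hold at 1.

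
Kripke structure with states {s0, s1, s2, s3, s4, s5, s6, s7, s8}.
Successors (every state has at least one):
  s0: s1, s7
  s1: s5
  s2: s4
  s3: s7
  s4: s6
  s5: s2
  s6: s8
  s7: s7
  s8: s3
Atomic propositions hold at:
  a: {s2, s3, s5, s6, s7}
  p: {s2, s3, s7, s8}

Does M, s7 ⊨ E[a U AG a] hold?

AG a: greatest fixpoint, start Z0 = {s2, s3, s5, s6, s7}, keep only states in Sat with every successor in Z. Z1 = {s3, s5, s7}; Z2 = {s3, s7}; fixed.
Sat(AG a) = {s3, s7}
E[a U AG a]: least fixpoint, start Z0 = Sat(AG a) = {s3, s7}, add states in Sat(a) with some successor in Z. Already a fixed point.
Sat(E[a U AG a]) = {s3, s7}
s7 ∈ Sat(E[a U AG a]) = {s3, s7}, so the formula holds at s7.

Yes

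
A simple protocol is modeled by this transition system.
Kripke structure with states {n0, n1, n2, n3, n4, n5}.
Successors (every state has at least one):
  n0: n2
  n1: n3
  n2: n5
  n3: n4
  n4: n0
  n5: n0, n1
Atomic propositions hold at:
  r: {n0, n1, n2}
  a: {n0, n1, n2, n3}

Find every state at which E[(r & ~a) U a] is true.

{n0, n1, n2, n3}

Sat(~a) = {n4, n5}
Sat(r & ~a) = ∅
E[(r & ~a) U a]: least fixpoint, start Z0 = Sat(a) = {n0, n1, n2, n3}, add states in Sat(r & ~a) with some successor in Z. Already a fixed point.
Sat(E[(r & ~a) U a]) = {n0, n1, n2, n3}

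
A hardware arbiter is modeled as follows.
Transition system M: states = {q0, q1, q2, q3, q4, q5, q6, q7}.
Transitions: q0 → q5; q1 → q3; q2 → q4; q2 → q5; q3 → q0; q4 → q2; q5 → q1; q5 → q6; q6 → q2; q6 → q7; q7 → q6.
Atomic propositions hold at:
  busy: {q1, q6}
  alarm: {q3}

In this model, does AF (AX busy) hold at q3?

Yes

Sat(AX busy) = {s : every successor in {q1, q6}} = {q5, q7}
AF (AX busy): least fixpoint, start Z0 = {q5, q7}, add states with every successor in Z. Z1 = {q0, q5, q7}; Z2 = {q0, q3, q5, q7}; Z3 = {q0, q1, q3, q5, q7}; fixed.
Sat(AF (AX busy)) = {q0, q1, q3, q5, q7}
q3 ∈ Sat(AF (AX busy)) = {q0, q1, q3, q5, q7}, so the formula holds at q3.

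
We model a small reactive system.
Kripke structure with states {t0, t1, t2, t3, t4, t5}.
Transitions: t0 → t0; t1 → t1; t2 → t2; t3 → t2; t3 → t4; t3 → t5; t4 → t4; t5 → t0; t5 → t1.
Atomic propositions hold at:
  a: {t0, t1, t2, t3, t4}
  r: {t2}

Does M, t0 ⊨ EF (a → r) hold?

No

Sat(a → r) = {t2, t5}
EF (a → r): least fixpoint, start Z0 = {t2, t5}, add states with some successor in Z. Z1 = {t2, t3, t5}; fixed.
Sat(EF (a → r)) = {t2, t3, t5}
t0 ∉ Sat(EF (a → r)) = {t2, t3, t5}, so the formula does not hold at t0.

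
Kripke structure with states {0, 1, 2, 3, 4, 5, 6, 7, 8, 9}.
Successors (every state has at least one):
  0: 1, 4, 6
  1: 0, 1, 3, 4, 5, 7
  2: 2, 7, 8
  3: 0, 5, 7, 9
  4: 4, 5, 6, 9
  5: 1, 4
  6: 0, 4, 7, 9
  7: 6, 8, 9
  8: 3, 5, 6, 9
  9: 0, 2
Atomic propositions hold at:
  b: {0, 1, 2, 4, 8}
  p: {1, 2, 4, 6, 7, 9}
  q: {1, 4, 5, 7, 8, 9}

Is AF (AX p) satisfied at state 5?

Yes

Sat(AX p) = {s : every successor in {1, 2, 4, 6, 7, 9}} = {0, 5}
AF (AX p): least fixpoint, start Z0 = {0, 5}, add states with every successor in Z. Already a fixed point.
Sat(AF (AX p)) = {0, 5}
5 ∈ Sat(AF (AX p)) = {0, 5}, so the formula holds at 5.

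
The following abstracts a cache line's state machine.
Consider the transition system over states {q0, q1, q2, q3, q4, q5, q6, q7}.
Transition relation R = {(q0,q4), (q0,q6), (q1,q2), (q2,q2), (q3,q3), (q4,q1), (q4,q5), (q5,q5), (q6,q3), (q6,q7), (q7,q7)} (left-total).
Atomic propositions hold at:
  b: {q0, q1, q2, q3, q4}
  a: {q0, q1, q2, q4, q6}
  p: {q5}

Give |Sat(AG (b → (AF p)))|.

2

AF p: least fixpoint, start Z0 = {q5}, add states with every successor in Z. Already a fixed point.
Sat(AF p) = {q5}
Sat(b → (AF p)) = {q5, q6, q7}
AG (b → (AF p)): greatest fixpoint, start Z0 = {q5, q6, q7}, keep only states in Sat with every successor in Z. Z1 = {q5, q7}; fixed.
Sat(AG (b → (AF p))) = {q5, q7}
|Sat(AG (b → (AF p)))| = |{q5, q7}| = 2.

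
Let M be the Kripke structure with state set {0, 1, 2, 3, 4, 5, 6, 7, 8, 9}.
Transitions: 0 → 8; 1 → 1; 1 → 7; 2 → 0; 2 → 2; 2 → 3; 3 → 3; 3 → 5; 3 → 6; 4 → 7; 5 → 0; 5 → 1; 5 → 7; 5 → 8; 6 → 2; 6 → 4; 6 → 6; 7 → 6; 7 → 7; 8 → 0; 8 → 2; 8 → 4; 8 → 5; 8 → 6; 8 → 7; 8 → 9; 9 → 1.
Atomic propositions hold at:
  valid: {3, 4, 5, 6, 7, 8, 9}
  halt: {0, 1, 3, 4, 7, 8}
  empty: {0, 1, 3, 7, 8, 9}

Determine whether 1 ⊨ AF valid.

AF valid: least fixpoint, start Z0 = {3, 4, 5, 6, 7, 8, 9}, add states with every successor in Z. Z1 = {0, 3, 4, 5, 6, 7, 8, 9}; fixed.
Sat(AF valid) = {0, 3, 4, 5, 6, 7, 8, 9}
1 ∉ Sat(AF valid) = {0, 3, 4, 5, 6, 7, 8, 9}, so the formula does not hold at 1.

No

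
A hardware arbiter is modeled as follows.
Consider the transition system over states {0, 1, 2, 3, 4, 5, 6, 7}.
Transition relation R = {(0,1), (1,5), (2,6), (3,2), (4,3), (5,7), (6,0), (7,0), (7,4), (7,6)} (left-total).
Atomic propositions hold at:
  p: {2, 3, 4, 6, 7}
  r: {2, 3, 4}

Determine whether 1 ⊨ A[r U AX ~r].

Sat(~r) = {0, 1, 5, 6, 7}
Sat(AX ~r) = {s : every successor in {0, 1, 5, 6, 7}} = {0, 1, 2, 5, 6}
A[r U AX ~r]: least fixpoint, start Z0 = Sat(AX ~r) = {0, 1, 2, 5, 6}, add states in Sat(r) with every successor in Z. Z1 = {0, 1, 2, 3, 5, 6}; Z2 = {0, 1, 2, 3, 4, 5, 6}; fixed.
Sat(A[r U AX ~r]) = {0, 1, 2, 3, 4, 5, 6}
1 ∈ Sat(A[r U AX ~r]) = {0, 1, 2, 3, 4, 5, 6}, so the formula holds at 1.

Yes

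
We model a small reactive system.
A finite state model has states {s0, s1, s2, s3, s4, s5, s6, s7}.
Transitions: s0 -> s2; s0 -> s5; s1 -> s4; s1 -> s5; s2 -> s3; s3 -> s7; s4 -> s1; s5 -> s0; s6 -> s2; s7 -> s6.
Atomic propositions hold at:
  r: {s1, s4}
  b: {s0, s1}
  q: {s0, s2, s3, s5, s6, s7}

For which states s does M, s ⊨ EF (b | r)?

Sat(b | r) = {s0, s1, s4}
EF (b | r): least fixpoint, start Z0 = {s0, s1, s4}, add states with some successor in Z. Z1 = {s0, s1, s4, s5}; fixed.
Sat(EF (b | r)) = {s0, s1, s4, s5}

{s0, s1, s4, s5}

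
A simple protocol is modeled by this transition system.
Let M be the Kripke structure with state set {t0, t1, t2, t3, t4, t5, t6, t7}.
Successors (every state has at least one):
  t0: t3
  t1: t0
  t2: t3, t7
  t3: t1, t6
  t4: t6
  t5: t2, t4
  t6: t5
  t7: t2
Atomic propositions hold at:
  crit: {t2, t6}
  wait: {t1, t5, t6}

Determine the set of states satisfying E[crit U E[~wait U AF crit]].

{t0, t2, t3, t4, t5, t6, t7}

Sat(~wait) = {t0, t2, t3, t4, t7}
AF crit: least fixpoint, start Z0 = {t2, t6}, add states with every successor in Z. Z1 = {t2, t4, t6, t7}; Z2 = {t2, t4, t5, t6, t7}; fixed.
Sat(AF crit) = {t2, t4, t5, t6, t7}
E[~wait U AF crit]: least fixpoint, start Z0 = Sat(AF crit) = {t2, t4, t5, t6, t7}, add states in Sat(~wait) with some successor in Z. Z1 = {t2, t3, t4, t5, t6, t7}; Z2 = {t0, t2, t3, t4, t5, t6, t7}; fixed.
Sat(E[~wait U AF crit]) = {t0, t2, t3, t4, t5, t6, t7}
E[crit U E[~wait U AF crit]]: least fixpoint, start Z0 = Sat(E[~wait U AF crit]) = {t0, t2, t3, t4, t5, t6, t7}, add states in Sat(crit) with some successor in Z. Already a fixed point.
Sat(E[crit U E[~wait U AF crit]]) = {t0, t2, t3, t4, t5, t6, t7}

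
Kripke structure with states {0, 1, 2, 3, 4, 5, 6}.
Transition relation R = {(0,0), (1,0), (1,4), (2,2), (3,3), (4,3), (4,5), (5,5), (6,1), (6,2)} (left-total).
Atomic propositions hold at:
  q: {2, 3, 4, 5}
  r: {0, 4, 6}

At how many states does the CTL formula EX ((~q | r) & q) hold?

1

Sat(~q) = {0, 1, 6}
Sat(~q | r) = {0, 1, 4, 6}
Sat((~q | r) & q) = {4}
Sat(EX ((~q | r) & q)) = {s : some successor in {4}} = {1}
|Sat(EX ((~q | r) & q))| = |{1}| = 1.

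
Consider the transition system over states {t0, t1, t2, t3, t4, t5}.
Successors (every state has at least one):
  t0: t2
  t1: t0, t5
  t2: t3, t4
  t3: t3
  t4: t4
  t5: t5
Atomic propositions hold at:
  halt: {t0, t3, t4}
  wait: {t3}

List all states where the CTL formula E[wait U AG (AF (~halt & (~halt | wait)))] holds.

{t5}

Sat(~halt) = {t1, t2, t5}
Sat(~halt | wait) = {t1, t2, t3, t5}
Sat(~halt & (~halt | wait)) = {t1, t2, t5}
AF (~halt & (~halt | wait)): least fixpoint, start Z0 = {t1, t2, t5}, add states with every successor in Z. Z1 = {t0, t1, t2, t5}; fixed.
Sat(AF (~halt & (~halt | wait))) = {t0, t1, t2, t5}
AG (AF (~halt & (~halt | wait))): greatest fixpoint, start Z0 = {t0, t1, t2, t5}, keep only states in Sat with every successor in Z. Z1 = {t0, t1, t5}; Z2 = {t1, t5}; Z3 = {t5}; fixed.
Sat(AG (AF (~halt & (~halt | wait)))) = {t5}
E[wait U AG (AF (~halt & (~halt | wait)))]: least fixpoint, start Z0 = Sat(AG (AF (~halt & (~halt | wait)))) = {t5}, add states in Sat(wait) with some successor in Z. Already a fixed point.
Sat(E[wait U AG (AF (~halt & (~halt | wait)))]) = {t5}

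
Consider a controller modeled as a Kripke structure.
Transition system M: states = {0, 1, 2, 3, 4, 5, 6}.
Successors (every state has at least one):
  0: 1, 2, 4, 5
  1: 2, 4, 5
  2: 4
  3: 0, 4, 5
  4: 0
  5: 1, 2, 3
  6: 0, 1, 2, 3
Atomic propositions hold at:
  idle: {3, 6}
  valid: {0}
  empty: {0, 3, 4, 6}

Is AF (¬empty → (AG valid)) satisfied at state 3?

Yes

Sat(¬empty) = {1, 2, 5}
AG valid: greatest fixpoint, start Z0 = {0}, keep only states in Sat with every successor in Z. Z1 = ∅; fixed.
Sat(AG valid) = ∅
Sat(¬empty → (AG valid)) = {0, 3, 4, 6}
AF (¬empty → (AG valid)): least fixpoint, start Z0 = {0, 3, 4, 6}, add states with every successor in Z. Z1 = {0, 2, 3, 4, 6}; fixed.
Sat(AF (¬empty → (AG valid))) = {0, 2, 3, 4, 6}
3 ∈ Sat(AF (¬empty → (AG valid))) = {0, 2, 3, 4, 6}, so the formula holds at 3.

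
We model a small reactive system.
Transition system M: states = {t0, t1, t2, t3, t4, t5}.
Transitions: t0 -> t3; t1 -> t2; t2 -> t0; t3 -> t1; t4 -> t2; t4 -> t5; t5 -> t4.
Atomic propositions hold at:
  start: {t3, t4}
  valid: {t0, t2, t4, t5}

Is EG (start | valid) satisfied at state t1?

Sat(start | valid) = {t0, t2, t3, t4, t5}
EG (start | valid): greatest fixpoint, start Z0 = {t0, t2, t3, t4, t5}, keep only states in Sat with some successor in Z. Z1 = {t0, t2, t4, t5}; Z2 = {t2, t4, t5}; Z3 = {t4, t5}; fixed.
Sat(EG (start | valid)) = {t4, t5}
t1 ∉ Sat(EG (start | valid)) = {t4, t5}, so the formula does not hold at t1.

No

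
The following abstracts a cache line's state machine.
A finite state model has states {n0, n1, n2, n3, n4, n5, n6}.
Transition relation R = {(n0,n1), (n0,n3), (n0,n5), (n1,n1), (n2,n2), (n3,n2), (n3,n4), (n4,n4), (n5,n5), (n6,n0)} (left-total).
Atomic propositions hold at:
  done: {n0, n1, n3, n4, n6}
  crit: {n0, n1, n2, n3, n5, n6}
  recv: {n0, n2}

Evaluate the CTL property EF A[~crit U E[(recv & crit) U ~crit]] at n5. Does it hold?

Sat(~crit) = {n4}
Sat(recv & crit) = {n0, n2}
E[(recv & crit) U ~crit]: least fixpoint, start Z0 = Sat(~crit) = {n4}, add states in Sat(recv & crit) with some successor in Z. Already a fixed point.
Sat(E[(recv & crit) U ~crit]) = {n4}
A[~crit U E[(recv & crit) U ~crit]]: least fixpoint, start Z0 = Sat(E[(recv & crit) U ~crit]) = {n4}, add states in Sat(~crit) with every successor in Z. Already a fixed point.
Sat(A[~crit U E[(recv & crit) U ~crit]]) = {n4}
EF A[~crit U E[(recv & crit) U ~crit]]: least fixpoint, start Z0 = {n4}, add states with some successor in Z. Z1 = {n3, n4}; Z2 = {n0, n3, n4}; Z3 = {n0, n3, n4, n6}; fixed.
Sat(EF A[~crit U E[(recv & crit) U ~crit]]) = {n0, n3, n4, n6}
n5 ∉ Sat(EF A[~crit U E[(recv & crit) U ~crit]]) = {n0, n3, n4, n6}, so the formula does not hold at n5.

No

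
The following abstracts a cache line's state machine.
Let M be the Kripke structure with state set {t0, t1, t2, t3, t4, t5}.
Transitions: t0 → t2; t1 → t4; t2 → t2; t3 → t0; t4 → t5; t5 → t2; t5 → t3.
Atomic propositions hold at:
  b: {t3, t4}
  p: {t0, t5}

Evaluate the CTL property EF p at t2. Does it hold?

No

EF p: least fixpoint, start Z0 = {t0, t5}, add states with some successor in Z. Z1 = {t0, t3, t4, t5}; Z2 = {t0, t1, t3, t4, t5}; fixed.
Sat(EF p) = {t0, t1, t3, t4, t5}
t2 ∉ Sat(EF p) = {t0, t1, t3, t4, t5}, so the formula does not hold at t2.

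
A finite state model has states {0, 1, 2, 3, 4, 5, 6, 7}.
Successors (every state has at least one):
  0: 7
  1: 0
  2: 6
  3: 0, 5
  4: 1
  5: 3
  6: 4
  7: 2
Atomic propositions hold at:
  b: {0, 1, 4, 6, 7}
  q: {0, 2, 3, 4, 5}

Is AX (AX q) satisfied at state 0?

Sat(AX q) = {s : every successor in {0, 2, 3, 4, 5}} = {1, 3, 5, 6, 7}
Sat(AX (AX q)) = {s : every successor in {1, 3, 5, 6, 7}} = {0, 2, 4, 5}
0 ∈ Sat(AX (AX q)) = {0, 2, 4, 5}, so the formula holds at 0.

Yes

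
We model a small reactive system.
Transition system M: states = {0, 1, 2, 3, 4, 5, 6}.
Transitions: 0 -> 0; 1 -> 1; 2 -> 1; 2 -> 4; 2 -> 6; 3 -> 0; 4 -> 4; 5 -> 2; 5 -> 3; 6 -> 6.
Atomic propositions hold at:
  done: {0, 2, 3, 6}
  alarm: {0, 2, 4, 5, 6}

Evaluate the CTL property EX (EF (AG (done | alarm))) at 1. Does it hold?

Sat(done | alarm) = {0, 2, 3, 4, 5, 6}
AG (done | alarm): greatest fixpoint, start Z0 = {0, 2, 3, 4, 5, 6}, keep only states in Sat with every successor in Z. Z1 = {0, 3, 4, 5, 6}; Z2 = {0, 3, 4, 6}; fixed.
Sat(AG (done | alarm)) = {0, 3, 4, 6}
EF (AG (done | alarm)): least fixpoint, start Z0 = {0, 3, 4, 6}, add states with some successor in Z. Z1 = {0, 2, 3, 4, 5, 6}; fixed.
Sat(EF (AG (done | alarm))) = {0, 2, 3, 4, 5, 6}
Sat(EX (EF (AG (done | alarm)))) = {s : some successor in {0, 2, 3, 4, 5, 6}} = {0, 2, 3, 4, 5, 6}
1 ∉ Sat(EX (EF (AG (done | alarm)))) = {0, 2, 3, 4, 5, 6}, so the formula does not hold at 1.

No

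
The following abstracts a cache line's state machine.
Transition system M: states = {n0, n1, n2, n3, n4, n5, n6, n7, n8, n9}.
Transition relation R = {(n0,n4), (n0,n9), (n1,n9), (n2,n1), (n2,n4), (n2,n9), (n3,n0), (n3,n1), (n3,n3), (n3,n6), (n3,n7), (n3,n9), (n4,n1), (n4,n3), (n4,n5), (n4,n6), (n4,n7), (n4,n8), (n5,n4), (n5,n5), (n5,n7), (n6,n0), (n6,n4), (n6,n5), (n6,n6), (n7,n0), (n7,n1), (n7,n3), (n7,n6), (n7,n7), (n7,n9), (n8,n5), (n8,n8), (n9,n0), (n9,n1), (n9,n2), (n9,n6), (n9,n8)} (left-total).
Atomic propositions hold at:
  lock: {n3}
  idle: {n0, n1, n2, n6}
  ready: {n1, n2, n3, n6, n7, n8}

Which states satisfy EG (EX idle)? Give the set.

{n2, n3, n4, n6, n7, n9}

Sat(EX idle) = {s : some successor in {n0, n1, n2, n6}} = {n2, n3, n4, n6, n7, n9}
EG (EX idle): greatest fixpoint, start Z0 = {n2, n3, n4, n6, n7, n9}, keep only states in Sat with some successor in Z. Already a fixed point.
Sat(EG (EX idle)) = {n2, n3, n4, n6, n7, n9}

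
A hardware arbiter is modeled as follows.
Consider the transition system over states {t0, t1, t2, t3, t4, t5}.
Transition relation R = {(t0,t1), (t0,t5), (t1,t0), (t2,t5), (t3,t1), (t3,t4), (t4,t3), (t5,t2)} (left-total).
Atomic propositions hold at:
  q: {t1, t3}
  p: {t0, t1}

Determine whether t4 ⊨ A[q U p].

No

A[q U p]: least fixpoint, start Z0 = Sat(p) = {t0, t1}, add states in Sat(q) with every successor in Z. Already a fixed point.
Sat(A[q U p]) = {t0, t1}
t4 ∉ Sat(A[q U p]) = {t0, t1}, so the formula does not hold at t4.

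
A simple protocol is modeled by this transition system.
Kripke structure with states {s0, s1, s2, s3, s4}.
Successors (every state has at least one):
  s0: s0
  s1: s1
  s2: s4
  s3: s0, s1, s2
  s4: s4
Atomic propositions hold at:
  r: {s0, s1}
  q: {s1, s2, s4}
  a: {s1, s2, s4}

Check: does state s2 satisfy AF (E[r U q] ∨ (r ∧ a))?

Yes

E[r U q]: least fixpoint, start Z0 = Sat(q) = {s1, s2, s4}, add states in Sat(r) with some successor in Z. Already a fixed point.
Sat(E[r U q]) = {s1, s2, s4}
Sat(r ∧ a) = {s1}
Sat(E[r U q] ∨ (r ∧ a)) = {s1, s2, s4}
AF (E[r U q] ∨ (r ∧ a)): least fixpoint, start Z0 = {s1, s2, s4}, add states with every successor in Z. Already a fixed point.
Sat(AF (E[r U q] ∨ (r ∧ a))) = {s1, s2, s4}
s2 ∈ Sat(AF (E[r U q] ∨ (r ∧ a))) = {s1, s2, s4}, so the formula holds at s2.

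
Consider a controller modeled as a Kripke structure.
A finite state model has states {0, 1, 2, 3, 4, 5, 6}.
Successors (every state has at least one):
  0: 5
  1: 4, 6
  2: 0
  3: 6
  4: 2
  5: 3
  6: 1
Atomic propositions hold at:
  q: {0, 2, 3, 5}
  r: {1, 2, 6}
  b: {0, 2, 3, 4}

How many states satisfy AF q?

AF q: least fixpoint, start Z0 = {0, 2, 3, 5}, add states with every successor in Z. Z1 = {0, 2, 3, 4, 5}; fixed.
Sat(AF q) = {0, 2, 3, 4, 5}
|Sat(AF q)| = |{0, 2, 3, 4, 5}| = 5.

5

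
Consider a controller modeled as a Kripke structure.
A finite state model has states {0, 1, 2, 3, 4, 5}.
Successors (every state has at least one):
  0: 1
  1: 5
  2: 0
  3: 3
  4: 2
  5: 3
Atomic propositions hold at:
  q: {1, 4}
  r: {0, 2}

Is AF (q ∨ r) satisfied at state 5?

No

Sat(q ∨ r) = {0, 1, 2, 4}
AF (q ∨ r): least fixpoint, start Z0 = {0, 1, 2, 4}, add states with every successor in Z. Already a fixed point.
Sat(AF (q ∨ r)) = {0, 1, 2, 4}
5 ∉ Sat(AF (q ∨ r)) = {0, 1, 2, 4}, so the formula does not hold at 5.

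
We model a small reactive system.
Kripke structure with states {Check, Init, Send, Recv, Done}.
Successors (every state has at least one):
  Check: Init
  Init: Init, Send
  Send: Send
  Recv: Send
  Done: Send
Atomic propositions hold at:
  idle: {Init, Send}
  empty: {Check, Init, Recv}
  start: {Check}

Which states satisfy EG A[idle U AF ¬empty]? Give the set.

{Send, Recv, Done}

Sat(¬empty) = {Send, Done}
AF ¬empty: least fixpoint, start Z0 = {Send, Done}, add states with every successor in Z. Z1 = {Send, Recv, Done}; fixed.
Sat(AF ¬empty) = {Send, Recv, Done}
A[idle U AF ¬empty]: least fixpoint, start Z0 = Sat(AF ¬empty) = {Send, Recv, Done}, add states in Sat(idle) with every successor in Z. Already a fixed point.
Sat(A[idle U AF ¬empty]) = {Send, Recv, Done}
EG A[idle U AF ¬empty]: greatest fixpoint, start Z0 = {Send, Recv, Done}, keep only states in Sat with some successor in Z. Already a fixed point.
Sat(EG A[idle U AF ¬empty]) = {Send, Recv, Done}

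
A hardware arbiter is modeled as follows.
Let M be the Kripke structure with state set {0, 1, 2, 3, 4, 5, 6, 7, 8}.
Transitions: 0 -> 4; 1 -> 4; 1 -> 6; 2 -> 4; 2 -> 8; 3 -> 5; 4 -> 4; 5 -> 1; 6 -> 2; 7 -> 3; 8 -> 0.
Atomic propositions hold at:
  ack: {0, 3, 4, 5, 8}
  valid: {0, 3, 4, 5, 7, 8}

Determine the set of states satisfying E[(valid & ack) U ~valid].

Sat(valid & ack) = {0, 3, 4, 5, 8}
Sat(~valid) = {1, 2, 6}
E[(valid & ack) U ~valid]: least fixpoint, start Z0 = Sat(~valid) = {1, 2, 6}, add states in Sat(valid & ack) with some successor in Z. Z1 = {1, 2, 5, 6}; Z2 = {1, 2, 3, 5, 6}; fixed.
Sat(E[(valid & ack) U ~valid]) = {1, 2, 3, 5, 6}

{1, 2, 3, 5, 6}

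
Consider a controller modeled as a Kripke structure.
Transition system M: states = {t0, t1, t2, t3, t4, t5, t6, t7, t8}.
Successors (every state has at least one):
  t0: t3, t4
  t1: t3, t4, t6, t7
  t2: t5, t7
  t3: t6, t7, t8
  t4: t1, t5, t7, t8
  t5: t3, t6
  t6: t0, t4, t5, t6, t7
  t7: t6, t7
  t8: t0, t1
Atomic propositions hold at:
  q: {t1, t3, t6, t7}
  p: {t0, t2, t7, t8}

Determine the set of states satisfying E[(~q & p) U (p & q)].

Sat(~q) = {t0, t2, t4, t5, t8}
Sat(~q & p) = {t0, t2, t8}
Sat(p & q) = {t7}
E[(~q & p) U (p & q)]: least fixpoint, start Z0 = Sat((p & q)) = {t7}, add states in Sat(~q & p) with some successor in Z. Z1 = {t2, t7}; fixed.
Sat(E[(~q & p) U (p & q)]) = {t2, t7}

{t2, t7}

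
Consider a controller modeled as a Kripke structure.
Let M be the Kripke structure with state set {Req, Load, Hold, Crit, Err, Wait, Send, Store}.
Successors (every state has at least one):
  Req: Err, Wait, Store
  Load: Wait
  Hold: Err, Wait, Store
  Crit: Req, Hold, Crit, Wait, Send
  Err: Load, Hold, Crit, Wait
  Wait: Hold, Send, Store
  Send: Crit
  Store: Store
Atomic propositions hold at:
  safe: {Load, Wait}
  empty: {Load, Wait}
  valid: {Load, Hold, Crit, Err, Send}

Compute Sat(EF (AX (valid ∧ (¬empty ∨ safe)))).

{Req, Load, Hold, Crit, Err, Wait, Send}

Sat(¬empty) = {Req, Hold, Crit, Err, Send, Store}
Sat(¬empty ∨ safe) = {Req, Load, Hold, Crit, Err, Wait, Send, Store}
Sat(valid ∧ (¬empty ∨ safe)) = {Load, Hold, Crit, Err, Send}
Sat(AX (valid ∧ (¬empty ∨ safe))) = {s : every successor in {Load, Hold, Crit, Err, Send}} = {Send}
EF (AX (valid ∧ (¬empty ∨ safe))): least fixpoint, start Z0 = {Send}, add states with some successor in Z. Z1 = {Crit, Wait, Send}; Z2 = {Req, Load, Hold, Crit, Err, Wait, Send}; fixed.
Sat(EF (AX (valid ∧ (¬empty ∨ safe)))) = {Req, Load, Hold, Crit, Err, Wait, Send}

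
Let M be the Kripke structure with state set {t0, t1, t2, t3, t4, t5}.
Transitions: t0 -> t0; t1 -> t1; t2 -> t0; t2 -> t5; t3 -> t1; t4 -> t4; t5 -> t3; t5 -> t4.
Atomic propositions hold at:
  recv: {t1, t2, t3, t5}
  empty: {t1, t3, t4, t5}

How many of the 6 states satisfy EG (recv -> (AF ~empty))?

Sat(~empty) = {t0, t2}
AF ~empty: least fixpoint, start Z0 = {t0, t2}, add states with every successor in Z. Already a fixed point.
Sat(AF ~empty) = {t0, t2}
Sat(recv -> (AF ~empty)) = {t0, t2, t4}
EG (recv -> (AF ~empty)): greatest fixpoint, start Z0 = {t0, t2, t4}, keep only states in Sat with some successor in Z. Already a fixed point.
Sat(EG (recv -> (AF ~empty))) = {t0, t2, t4}
|Sat(EG (recv -> (AF ~empty)))| = |{t0, t2, t4}| = 3.

3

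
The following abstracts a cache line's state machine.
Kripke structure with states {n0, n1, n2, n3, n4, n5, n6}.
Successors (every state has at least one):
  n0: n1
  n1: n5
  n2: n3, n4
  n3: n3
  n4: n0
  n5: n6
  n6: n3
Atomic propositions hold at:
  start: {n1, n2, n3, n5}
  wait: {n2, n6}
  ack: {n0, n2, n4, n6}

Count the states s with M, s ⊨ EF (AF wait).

6

AF wait: least fixpoint, start Z0 = {n2, n6}, add states with every successor in Z. Z1 = {n2, n5, n6}; Z2 = {n1, n2, n5, n6}; Z3 = {n0, n1, n2, n5, n6}; Z4 = {n0, n1, n2, n4, n5, n6}; fixed.
Sat(AF wait) = {n0, n1, n2, n4, n5, n6}
EF (AF wait): least fixpoint, start Z0 = {n0, n1, n2, n4, n5, n6}, add states with some successor in Z. Already a fixed point.
Sat(EF (AF wait)) = {n0, n1, n2, n4, n5, n6}
|Sat(EF (AF wait))| = |{n0, n1, n2, n4, n5, n6}| = 6.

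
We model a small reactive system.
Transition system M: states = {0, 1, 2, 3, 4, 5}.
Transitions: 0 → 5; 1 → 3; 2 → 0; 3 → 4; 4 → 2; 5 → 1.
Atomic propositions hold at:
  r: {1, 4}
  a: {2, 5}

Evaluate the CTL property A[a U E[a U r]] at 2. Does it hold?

E[a U r]: least fixpoint, start Z0 = Sat(r) = {1, 4}, add states in Sat(a) with some successor in Z. Z1 = {1, 4, 5}; fixed.
Sat(E[a U r]) = {1, 4, 5}
A[a U E[a U r]]: least fixpoint, start Z0 = Sat(E[a U r]) = {1, 4, 5}, add states in Sat(a) with every successor in Z. Already a fixed point.
Sat(A[a U E[a U r]]) = {1, 4, 5}
2 ∉ Sat(A[a U E[a U r]]) = {1, 4, 5}, so the formula does not hold at 2.

No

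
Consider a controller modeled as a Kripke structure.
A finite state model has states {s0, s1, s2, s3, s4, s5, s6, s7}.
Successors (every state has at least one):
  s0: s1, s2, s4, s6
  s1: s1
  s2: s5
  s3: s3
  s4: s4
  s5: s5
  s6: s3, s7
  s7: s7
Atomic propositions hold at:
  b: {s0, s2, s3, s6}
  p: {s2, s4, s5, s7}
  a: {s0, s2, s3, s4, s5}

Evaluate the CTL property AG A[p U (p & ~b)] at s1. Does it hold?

Sat(~b) = {s1, s4, s5, s7}
Sat(p & ~b) = {s4, s5, s7}
A[p U (p & ~b)]: least fixpoint, start Z0 = Sat((p & ~b)) = {s4, s5, s7}, add states in Sat(p) with every successor in Z. Z1 = {s2, s4, s5, s7}; fixed.
Sat(A[p U (p & ~b)]) = {s2, s4, s5, s7}
AG A[p U (p & ~b)]: greatest fixpoint, start Z0 = {s2, s4, s5, s7}, keep only states in Sat with every successor in Z. Already a fixed point.
Sat(AG A[p U (p & ~b)]) = {s2, s4, s5, s7}
s1 ∉ Sat(AG A[p U (p & ~b)]) = {s2, s4, s5, s7}, so the formula does not hold at s1.

No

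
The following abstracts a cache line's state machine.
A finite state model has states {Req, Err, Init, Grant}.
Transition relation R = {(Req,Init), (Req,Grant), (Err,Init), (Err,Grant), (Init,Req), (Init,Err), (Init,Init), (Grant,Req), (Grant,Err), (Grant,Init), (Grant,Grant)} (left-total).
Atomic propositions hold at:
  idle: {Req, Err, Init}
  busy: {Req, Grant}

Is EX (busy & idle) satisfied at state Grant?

Yes

Sat(busy & idle) = {Req}
Sat(EX (busy & idle)) = {s : some successor in {Req}} = {Init, Grant}
Grant ∈ Sat(EX (busy & idle)) = {Init, Grant}, so the formula holds at Grant.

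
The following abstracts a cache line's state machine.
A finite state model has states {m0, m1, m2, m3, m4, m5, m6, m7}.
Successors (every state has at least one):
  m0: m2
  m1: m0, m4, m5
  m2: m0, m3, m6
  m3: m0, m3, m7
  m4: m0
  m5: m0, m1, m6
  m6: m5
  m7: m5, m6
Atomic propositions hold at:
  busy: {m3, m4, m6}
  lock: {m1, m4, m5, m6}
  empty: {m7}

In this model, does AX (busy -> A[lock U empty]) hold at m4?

A[lock U empty]: least fixpoint, start Z0 = Sat(empty) = {m7}, add states in Sat(lock) with every successor in Z. Already a fixed point.
Sat(A[lock U empty]) = {m7}
Sat(busy -> A[lock U empty]) = {m0, m1, m2, m5, m7}
Sat(AX (busy -> A[lock U empty])) = {s : every successor in {m0, m1, m2, m5, m7}} = {m0, m4, m6}
m4 ∈ Sat(AX (busy -> A[lock U empty])) = {m0, m4, m6}, so the formula holds at m4.

Yes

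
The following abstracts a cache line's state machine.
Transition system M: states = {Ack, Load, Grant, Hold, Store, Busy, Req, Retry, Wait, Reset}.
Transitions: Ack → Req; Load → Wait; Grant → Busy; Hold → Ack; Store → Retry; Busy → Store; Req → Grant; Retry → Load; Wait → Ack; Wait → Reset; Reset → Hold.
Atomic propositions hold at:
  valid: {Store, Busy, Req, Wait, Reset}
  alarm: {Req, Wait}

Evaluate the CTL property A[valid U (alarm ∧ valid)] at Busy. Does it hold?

Sat(alarm ∧ valid) = {Req, Wait}
A[valid U (alarm ∧ valid)]: least fixpoint, start Z0 = Sat((alarm ∧ valid)) = {Req, Wait}, add states in Sat(valid) with every successor in Z. Already a fixed point.
Sat(A[valid U (alarm ∧ valid)]) = {Req, Wait}
Busy ∉ Sat(A[valid U (alarm ∧ valid)]) = {Req, Wait}, so the formula does not hold at Busy.

No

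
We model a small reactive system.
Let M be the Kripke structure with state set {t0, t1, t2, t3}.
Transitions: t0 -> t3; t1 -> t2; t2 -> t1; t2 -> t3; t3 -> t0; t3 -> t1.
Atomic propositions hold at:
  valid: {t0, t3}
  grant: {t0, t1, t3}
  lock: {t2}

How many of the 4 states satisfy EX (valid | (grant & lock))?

3

Sat(grant & lock) = ∅
Sat(valid | (grant & lock)) = {t0, t3}
Sat(EX (valid | (grant & lock))) = {s : some successor in {t0, t3}} = {t0, t2, t3}
|Sat(EX (valid | (grant & lock)))| = |{t0, t2, t3}| = 3.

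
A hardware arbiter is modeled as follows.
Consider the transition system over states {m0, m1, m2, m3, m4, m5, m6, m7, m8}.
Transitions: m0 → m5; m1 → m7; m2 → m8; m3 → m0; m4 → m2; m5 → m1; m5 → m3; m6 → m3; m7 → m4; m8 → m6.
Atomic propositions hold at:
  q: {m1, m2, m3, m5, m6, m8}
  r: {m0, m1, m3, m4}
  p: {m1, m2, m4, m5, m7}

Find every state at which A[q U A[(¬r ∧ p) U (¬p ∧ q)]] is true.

Sat(¬r) = {m2, m5, m6, m7, m8}
Sat(¬r ∧ p) = {m2, m5, m7}
Sat(¬p) = {m0, m3, m6, m8}
Sat(¬p ∧ q) = {m3, m6, m8}
A[(¬r ∧ p) U (¬p ∧ q)]: least fixpoint, start Z0 = Sat((¬p ∧ q)) = {m3, m6, m8}, add states in Sat(¬r ∧ p) with every successor in Z. Z1 = {m2, m3, m6, m8}; fixed.
Sat(A[(¬r ∧ p) U (¬p ∧ q)]) = {m2, m3, m6, m8}
A[q U A[(¬r ∧ p) U (¬p ∧ q)]]: least fixpoint, start Z0 = Sat(A[(¬r ∧ p) U (¬p ∧ q)]) = {m2, m3, m6, m8}, add states in Sat(q) with every successor in Z. Already a fixed point.
Sat(A[q U A[(¬r ∧ p) U (¬p ∧ q)]]) = {m2, m3, m6, m8}

{m2, m3, m6, m8}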